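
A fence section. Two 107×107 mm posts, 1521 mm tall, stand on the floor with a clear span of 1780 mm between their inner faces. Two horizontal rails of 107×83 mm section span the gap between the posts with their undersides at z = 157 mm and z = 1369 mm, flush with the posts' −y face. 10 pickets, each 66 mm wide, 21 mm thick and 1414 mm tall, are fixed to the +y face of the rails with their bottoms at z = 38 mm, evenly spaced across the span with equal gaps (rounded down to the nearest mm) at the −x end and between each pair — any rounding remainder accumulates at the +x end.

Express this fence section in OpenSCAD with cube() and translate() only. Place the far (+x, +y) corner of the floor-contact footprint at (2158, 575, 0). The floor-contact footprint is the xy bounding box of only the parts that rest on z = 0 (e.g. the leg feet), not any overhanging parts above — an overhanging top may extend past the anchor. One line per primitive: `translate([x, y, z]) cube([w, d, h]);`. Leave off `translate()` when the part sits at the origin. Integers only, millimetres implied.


translate([164, 468, 0]) cube([107, 107, 1521]);
translate([2051, 468, 0]) cube([107, 107, 1521]);
translate([271, 468, 157]) cube([1780, 107, 83]);
translate([271, 468, 1369]) cube([1780, 107, 83]);
translate([372, 575, 38]) cube([66, 21, 1414]);
translate([539, 575, 38]) cube([66, 21, 1414]);
translate([706, 575, 38]) cube([66, 21, 1414]);
translate([873, 575, 38]) cube([66, 21, 1414]);
translate([1040, 575, 38]) cube([66, 21, 1414]);
translate([1207, 575, 38]) cube([66, 21, 1414]);
translate([1374, 575, 38]) cube([66, 21, 1414]);
translate([1541, 575, 38]) cube([66, 21, 1414]);
translate([1708, 575, 38]) cube([66, 21, 1414]);
translate([1875, 575, 38]) cube([66, 21, 1414]);


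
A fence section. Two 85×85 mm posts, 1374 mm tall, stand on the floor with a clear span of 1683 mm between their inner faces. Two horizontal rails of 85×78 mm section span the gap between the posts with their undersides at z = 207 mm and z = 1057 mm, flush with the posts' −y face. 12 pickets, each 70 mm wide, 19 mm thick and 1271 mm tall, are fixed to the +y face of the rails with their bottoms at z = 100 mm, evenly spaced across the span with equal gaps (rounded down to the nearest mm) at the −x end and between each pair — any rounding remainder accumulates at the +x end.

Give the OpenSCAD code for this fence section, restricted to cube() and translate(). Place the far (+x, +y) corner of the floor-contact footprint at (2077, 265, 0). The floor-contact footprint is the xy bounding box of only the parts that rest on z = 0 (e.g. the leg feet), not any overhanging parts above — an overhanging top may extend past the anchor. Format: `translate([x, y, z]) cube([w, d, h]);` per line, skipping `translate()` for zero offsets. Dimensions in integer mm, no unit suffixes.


translate([224, 180, 0]) cube([85, 85, 1374]);
translate([1992, 180, 0]) cube([85, 85, 1374]);
translate([309, 180, 207]) cube([1683, 85, 78]);
translate([309, 180, 1057]) cube([1683, 85, 78]);
translate([373, 265, 100]) cube([70, 19, 1271]);
translate([507, 265, 100]) cube([70, 19, 1271]);
translate([641, 265, 100]) cube([70, 19, 1271]);
translate([775, 265, 100]) cube([70, 19, 1271]);
translate([909, 265, 100]) cube([70, 19, 1271]);
translate([1043, 265, 100]) cube([70, 19, 1271]);
translate([1177, 265, 100]) cube([70, 19, 1271]);
translate([1311, 265, 100]) cube([70, 19, 1271]);
translate([1445, 265, 100]) cube([70, 19, 1271]);
translate([1579, 265, 100]) cube([70, 19, 1271]);
translate([1713, 265, 100]) cube([70, 19, 1271]);
translate([1847, 265, 100]) cube([70, 19, 1271]);


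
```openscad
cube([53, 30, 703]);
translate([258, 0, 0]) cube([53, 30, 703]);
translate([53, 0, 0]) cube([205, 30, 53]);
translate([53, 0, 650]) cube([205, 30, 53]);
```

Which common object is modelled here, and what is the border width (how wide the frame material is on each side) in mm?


A picture frame. The border width is 53 mm.

Four thin pieces enclosing a rectangular opening — a picture frame. The two full-height stiles are 703 mm tall; the top rail sits at z = 650 and is 53 mm tall, so the border above the opening is 703 − 650 = 53 mm, matching the stile x-width.


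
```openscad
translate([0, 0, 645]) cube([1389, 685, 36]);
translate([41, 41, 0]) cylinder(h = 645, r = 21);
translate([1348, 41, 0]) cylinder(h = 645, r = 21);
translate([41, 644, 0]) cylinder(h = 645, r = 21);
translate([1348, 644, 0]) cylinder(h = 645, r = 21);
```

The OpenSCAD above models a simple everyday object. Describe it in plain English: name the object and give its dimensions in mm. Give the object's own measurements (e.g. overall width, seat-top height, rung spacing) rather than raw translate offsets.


A rectangular dining table. The top is 1389×685×36 mm with its upper surface at z = 681 mm. It stands on four round legs of 42 mm diameter, each leg's bounding box inset 20 mm from the nearest pair of top edges, running from the floor to the underside of the top.


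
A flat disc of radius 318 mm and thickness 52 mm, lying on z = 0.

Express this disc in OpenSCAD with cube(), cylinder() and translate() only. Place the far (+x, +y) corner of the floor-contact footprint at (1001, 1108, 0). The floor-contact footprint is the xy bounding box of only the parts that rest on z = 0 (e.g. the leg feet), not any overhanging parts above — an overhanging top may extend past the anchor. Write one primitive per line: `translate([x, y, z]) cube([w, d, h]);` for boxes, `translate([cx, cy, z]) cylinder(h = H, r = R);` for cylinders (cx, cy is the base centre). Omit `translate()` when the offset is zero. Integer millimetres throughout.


translate([683, 790, 0]) cylinder(h = 52, r = 318);


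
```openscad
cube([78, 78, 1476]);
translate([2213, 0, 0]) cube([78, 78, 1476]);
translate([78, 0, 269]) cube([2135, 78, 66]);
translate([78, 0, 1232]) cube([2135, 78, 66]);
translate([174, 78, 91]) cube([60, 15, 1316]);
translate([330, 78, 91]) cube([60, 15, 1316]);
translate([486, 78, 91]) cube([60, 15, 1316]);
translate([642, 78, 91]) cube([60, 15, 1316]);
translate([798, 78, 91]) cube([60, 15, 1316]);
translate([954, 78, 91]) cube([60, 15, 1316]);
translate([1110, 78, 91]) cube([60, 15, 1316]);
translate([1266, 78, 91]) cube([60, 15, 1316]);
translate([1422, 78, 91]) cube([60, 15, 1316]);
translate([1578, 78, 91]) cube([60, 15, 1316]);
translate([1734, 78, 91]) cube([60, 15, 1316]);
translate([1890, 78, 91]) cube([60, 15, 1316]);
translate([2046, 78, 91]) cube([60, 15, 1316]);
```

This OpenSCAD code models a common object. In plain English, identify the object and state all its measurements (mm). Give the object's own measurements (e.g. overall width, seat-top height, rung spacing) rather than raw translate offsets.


A fence section. Two 78×78 mm posts, 1476 mm tall, stand on the floor with a clear span of 2135 mm between their inner faces. Two horizontal rails of 78×66 mm section span the gap between the posts with their undersides at z = 269 mm and z = 1232 mm, flush with the posts' −y face. 13 pickets, each 60 mm wide, 15 mm thick and 1316 mm tall, are fixed to the +y face of the rails with their bottoms at z = 91 mm, spaced across the span with a 96 mm gap after the −x post and between neighbouring pickets, with 107 mm left before the +x post.


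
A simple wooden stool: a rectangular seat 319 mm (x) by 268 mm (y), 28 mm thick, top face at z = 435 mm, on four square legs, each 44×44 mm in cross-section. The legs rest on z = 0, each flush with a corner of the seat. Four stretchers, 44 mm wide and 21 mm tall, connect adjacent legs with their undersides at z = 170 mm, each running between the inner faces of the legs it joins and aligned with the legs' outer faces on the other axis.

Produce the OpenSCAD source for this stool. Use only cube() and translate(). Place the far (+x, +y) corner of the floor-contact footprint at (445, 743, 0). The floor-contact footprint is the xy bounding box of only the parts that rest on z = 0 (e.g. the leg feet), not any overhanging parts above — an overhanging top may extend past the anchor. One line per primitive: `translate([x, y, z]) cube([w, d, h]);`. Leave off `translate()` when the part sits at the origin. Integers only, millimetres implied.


// leg_h = 435 - 28 = 407
// stretcher span = 319 - 2*44 = 231
translate([126, 475, 407]) cube([319, 268, 28]);
translate([126, 475, 0]) cube([44, 44, 407]);
translate([401, 475, 0]) cube([44, 44, 407]);
translate([126, 699, 0]) cube([44, 44, 407]);
translate([401, 699, 0]) cube([44, 44, 407]);
translate([170, 475, 170]) cube([231, 44, 21]);
translate([170, 699, 170]) cube([231, 44, 21]);
translate([126, 519, 170]) cube([44, 180, 21]);
translate([401, 519, 170]) cube([44, 180, 21]);


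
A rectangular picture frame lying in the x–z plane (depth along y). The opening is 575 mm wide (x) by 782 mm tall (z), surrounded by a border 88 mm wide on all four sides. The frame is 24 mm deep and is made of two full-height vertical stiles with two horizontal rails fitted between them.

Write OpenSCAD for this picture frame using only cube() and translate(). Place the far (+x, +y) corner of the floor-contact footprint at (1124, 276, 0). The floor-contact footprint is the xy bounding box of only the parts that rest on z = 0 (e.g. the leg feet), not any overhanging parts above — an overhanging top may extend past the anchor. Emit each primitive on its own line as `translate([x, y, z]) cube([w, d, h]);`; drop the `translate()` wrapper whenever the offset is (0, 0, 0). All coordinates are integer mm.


translate([373, 252, 0]) cube([88, 24, 958]);
translate([1036, 252, 0]) cube([88, 24, 958]);
translate([461, 252, 0]) cube([575, 24, 88]);
translate([461, 252, 870]) cube([575, 24, 88]);


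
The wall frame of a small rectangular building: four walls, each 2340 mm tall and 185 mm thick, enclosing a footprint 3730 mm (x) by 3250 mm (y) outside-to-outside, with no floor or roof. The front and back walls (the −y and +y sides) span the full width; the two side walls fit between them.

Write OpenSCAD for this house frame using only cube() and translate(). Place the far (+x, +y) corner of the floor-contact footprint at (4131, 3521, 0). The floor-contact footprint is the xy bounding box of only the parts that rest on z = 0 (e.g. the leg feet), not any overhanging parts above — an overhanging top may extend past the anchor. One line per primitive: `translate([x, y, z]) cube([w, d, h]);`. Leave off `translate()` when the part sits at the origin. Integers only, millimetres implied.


translate([401, 271, 0]) cube([3730, 185, 2340]);
translate([401, 3336, 0]) cube([3730, 185, 2340]);
translate([401, 456, 0]) cube([185, 2880, 2340]);
translate([3946, 456, 0]) cube([185, 2880, 2340]);


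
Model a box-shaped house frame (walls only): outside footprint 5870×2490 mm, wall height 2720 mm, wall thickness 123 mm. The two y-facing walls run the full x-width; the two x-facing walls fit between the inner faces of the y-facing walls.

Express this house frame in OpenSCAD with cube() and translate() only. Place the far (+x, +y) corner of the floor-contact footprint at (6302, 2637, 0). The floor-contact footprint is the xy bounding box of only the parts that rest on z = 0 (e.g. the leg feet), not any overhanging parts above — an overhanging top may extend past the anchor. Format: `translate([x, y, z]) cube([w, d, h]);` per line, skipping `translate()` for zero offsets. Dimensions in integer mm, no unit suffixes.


translate([432, 147, 0]) cube([5870, 123, 2720]);
translate([432, 2514, 0]) cube([5870, 123, 2720]);
translate([432, 270, 0]) cube([123, 2244, 2720]);
translate([6179, 270, 0]) cube([123, 2244, 2720]);


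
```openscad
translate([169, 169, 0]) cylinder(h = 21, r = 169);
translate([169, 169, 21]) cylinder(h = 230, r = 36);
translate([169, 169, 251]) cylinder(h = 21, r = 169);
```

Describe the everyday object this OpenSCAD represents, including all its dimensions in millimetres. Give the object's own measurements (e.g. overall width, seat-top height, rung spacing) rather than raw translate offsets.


A spool: two coaxial disc flanges of radius 169 mm and thickness 21 mm, joined by a core cylinder of radius 36 mm and height 230 mm. The lower flange rests on z = 0 and the three cylinders share a vertical axis.


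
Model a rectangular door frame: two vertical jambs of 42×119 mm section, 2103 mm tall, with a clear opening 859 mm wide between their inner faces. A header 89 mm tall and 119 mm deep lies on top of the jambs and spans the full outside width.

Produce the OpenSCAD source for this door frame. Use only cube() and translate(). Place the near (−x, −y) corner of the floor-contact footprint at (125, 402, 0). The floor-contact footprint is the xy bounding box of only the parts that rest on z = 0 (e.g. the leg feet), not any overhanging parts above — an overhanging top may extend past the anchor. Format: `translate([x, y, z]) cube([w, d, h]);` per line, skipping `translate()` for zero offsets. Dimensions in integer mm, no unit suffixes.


translate([125, 402, 0]) cube([42, 119, 2103]);
translate([1026, 402, 0]) cube([42, 119, 2103]);
translate([125, 402, 2103]) cube([943, 119, 89]);


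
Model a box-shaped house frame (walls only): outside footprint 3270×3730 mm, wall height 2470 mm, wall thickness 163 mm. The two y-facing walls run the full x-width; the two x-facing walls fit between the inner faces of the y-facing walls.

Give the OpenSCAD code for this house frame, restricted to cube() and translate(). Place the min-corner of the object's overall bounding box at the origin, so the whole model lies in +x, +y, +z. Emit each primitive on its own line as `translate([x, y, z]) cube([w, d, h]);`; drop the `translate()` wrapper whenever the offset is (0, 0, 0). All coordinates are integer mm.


cube([3270, 163, 2470]);
translate([0, 3567, 0]) cube([3270, 163, 2470]);
translate([0, 163, 0]) cube([163, 3404, 2470]);
translate([3107, 163, 0]) cube([163, 3404, 2470]);


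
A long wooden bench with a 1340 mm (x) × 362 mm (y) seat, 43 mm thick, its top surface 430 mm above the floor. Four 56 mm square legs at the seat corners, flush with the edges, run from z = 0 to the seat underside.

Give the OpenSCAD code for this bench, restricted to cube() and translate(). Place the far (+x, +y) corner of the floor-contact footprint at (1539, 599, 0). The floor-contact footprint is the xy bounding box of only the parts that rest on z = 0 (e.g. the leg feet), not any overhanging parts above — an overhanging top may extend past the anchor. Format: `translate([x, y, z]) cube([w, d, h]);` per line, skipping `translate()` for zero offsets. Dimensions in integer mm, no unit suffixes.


// leg_h = 430 − 43 = 387
translate([199, 237, 387]) cube([1340, 362, 43]);
translate([199, 237, 0]) cube([56, 56, 387]);
translate([199, 543, 0]) cube([56, 56, 387]);
translate([1483, 237, 0]) cube([56, 56, 387]);
translate([1483, 543, 0]) cube([56, 56, 387]);


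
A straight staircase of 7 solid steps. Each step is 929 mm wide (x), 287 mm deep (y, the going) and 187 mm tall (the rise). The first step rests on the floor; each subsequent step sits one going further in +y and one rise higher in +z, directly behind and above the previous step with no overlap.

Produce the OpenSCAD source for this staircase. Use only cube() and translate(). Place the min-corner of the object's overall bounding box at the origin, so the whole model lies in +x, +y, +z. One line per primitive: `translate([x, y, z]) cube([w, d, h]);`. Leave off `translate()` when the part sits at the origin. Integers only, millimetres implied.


cube([929, 287, 187]);
translate([0, 287, 187]) cube([929, 287, 187]);
translate([0, 574, 374]) cube([929, 287, 187]);
translate([0, 861, 561]) cube([929, 287, 187]);
translate([0, 1148, 748]) cube([929, 287, 187]);
translate([0, 1435, 935]) cube([929, 287, 187]);
translate([0, 1722, 1122]) cube([929, 287, 187]);


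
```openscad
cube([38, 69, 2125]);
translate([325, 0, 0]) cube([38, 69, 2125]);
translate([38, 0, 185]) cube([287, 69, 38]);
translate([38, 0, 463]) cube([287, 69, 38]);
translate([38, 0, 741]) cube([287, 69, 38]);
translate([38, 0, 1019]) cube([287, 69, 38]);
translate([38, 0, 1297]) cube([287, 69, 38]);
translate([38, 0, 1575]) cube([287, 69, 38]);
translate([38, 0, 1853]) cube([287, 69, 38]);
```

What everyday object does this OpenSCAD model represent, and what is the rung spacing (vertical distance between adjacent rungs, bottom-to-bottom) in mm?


A ladder. The rung spacing is 278 mm.

Two tall 38×69 posts with 7 short bars between them — a ladder. Adjacent rungs sit at z = 185 and z = 463, so the spacing is 463 − 185 = 278 mm.


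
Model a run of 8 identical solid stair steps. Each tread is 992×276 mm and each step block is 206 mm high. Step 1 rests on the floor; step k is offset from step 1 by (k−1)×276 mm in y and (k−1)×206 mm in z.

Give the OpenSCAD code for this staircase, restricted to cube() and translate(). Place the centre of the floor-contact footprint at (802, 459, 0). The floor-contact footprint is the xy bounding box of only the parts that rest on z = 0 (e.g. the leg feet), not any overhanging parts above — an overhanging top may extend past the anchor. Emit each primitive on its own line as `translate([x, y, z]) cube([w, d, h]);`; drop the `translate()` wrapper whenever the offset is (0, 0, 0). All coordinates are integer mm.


translate([306, 321, 0]) cube([992, 276, 206]);
translate([306, 597, 206]) cube([992, 276, 206]);
translate([306, 873, 412]) cube([992, 276, 206]);
translate([306, 1149, 618]) cube([992, 276, 206]);
translate([306, 1425, 824]) cube([992, 276, 206]);
translate([306, 1701, 1030]) cube([992, 276, 206]);
translate([306, 1977, 1236]) cube([992, 276, 206]);
translate([306, 2253, 1442]) cube([992, 276, 206]);


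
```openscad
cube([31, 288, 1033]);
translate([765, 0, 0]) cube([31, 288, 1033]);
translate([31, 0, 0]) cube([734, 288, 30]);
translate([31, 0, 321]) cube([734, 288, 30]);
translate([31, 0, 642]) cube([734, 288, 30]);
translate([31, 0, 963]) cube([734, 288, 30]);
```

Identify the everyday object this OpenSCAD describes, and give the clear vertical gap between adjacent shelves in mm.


A bookshelf. The clear shelf gap is 291 mm.

Two tall side panels with 4 horizontal boards between them — a bookshelf. The first two shelf undersides are at z = 0 and z = 321; with shelf thickness 30, the clear gap is 321 − 0 − 30 = 291 mm.


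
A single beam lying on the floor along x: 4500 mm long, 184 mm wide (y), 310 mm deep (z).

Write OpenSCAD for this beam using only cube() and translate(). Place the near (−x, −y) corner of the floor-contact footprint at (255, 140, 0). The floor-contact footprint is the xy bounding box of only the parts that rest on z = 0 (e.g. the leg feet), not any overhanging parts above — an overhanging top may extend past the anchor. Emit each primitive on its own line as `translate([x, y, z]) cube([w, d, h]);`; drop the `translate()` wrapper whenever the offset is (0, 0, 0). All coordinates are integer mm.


translate([255, 140, 0]) cube([4500, 184, 310]);


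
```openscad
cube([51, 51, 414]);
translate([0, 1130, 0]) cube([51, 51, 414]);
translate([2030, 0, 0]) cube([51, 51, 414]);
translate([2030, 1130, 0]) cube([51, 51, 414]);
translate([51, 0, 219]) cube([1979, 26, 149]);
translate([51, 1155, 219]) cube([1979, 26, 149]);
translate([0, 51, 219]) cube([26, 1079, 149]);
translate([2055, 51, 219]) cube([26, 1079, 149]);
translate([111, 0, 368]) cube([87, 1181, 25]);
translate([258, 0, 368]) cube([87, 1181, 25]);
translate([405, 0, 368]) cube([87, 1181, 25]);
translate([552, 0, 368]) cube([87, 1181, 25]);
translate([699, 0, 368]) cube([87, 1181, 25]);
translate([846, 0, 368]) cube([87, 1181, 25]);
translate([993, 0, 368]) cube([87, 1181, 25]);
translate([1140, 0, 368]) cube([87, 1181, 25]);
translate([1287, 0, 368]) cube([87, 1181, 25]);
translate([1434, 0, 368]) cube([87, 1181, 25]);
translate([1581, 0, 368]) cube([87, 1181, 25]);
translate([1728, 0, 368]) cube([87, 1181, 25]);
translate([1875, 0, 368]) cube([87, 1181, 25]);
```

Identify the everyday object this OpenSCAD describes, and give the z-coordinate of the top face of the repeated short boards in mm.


A bed frame. The slat-top height is 393 mm.

Four posts, four rails, and a row of slats — a bed frame. Slats sit on the rails at z = 219 + 149 = 368; with slat thickness 25, the top is 393 mm.


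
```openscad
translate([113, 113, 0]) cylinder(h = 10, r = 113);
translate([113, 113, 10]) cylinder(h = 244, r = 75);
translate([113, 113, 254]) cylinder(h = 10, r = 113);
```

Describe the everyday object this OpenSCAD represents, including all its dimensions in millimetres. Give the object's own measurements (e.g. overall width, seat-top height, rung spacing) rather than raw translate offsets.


A spool: two coaxial disc flanges of radius 113 mm and thickness 10 mm, joined by a core cylinder of radius 75 mm and height 244 mm. The lower flange rests on z = 0 and the three cylinders share a vertical axis.


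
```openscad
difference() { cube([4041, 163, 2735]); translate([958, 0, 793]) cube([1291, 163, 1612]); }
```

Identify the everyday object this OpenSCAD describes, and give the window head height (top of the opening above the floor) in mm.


A wall with a window opening. The window head height is 2405 mm.

A wall with a rectangular opening subtracted — a window. Sill at z = 793, opening 1612 mm tall, so the head is at 793 + 1612 = 2405 mm.


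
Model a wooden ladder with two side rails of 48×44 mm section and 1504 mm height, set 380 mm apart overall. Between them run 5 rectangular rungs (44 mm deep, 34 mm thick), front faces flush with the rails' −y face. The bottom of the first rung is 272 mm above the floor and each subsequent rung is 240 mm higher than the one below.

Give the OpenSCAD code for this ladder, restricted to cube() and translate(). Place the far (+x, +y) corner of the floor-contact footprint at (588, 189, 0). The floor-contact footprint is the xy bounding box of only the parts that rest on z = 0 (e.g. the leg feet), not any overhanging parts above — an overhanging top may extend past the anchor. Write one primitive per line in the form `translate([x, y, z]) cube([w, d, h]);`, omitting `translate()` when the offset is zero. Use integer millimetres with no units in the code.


// rung span = 380 - 2*48 = 284
// rung[k] z = 272 + k*240
translate([208, 145, 0]) cube([48, 44, 1504]);
translate([540, 145, 0]) cube([48, 44, 1504]);
translate([256, 145, 272]) cube([284, 44, 34]);
translate([256, 145, 512]) cube([284, 44, 34]);
translate([256, 145, 752]) cube([284, 44, 34]);
translate([256, 145, 992]) cube([284, 44, 34]);
translate([256, 145, 1232]) cube([284, 44, 34]);


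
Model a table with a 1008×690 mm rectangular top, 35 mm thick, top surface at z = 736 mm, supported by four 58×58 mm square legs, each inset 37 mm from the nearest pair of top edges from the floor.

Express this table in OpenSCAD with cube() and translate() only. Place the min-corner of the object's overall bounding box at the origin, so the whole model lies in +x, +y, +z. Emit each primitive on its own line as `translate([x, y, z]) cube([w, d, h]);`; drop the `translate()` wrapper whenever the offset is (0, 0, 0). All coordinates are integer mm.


translate([0, 0, 701]) cube([1008, 690, 35]);
translate([37, 37, 0]) cube([58, 58, 701]);
translate([913, 37, 0]) cube([58, 58, 701]);
translate([37, 595, 0]) cube([58, 58, 701]);
translate([913, 595, 0]) cube([58, 58, 701]);


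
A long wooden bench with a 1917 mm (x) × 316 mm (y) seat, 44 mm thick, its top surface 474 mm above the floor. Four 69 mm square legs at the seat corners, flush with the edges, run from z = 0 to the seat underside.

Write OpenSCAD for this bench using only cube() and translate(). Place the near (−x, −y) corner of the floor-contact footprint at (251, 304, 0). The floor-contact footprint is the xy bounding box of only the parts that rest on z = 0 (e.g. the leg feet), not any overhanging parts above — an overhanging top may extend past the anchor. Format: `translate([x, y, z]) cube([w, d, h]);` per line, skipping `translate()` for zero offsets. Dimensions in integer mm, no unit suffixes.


translate([251, 304, 430]) cube([1917, 316, 44]);
translate([251, 304, 0]) cube([69, 69, 430]);
translate([251, 551, 0]) cube([69, 69, 430]);
translate([2099, 304, 0]) cube([69, 69, 430]);
translate([2099, 551, 0]) cube([69, 69, 430]);


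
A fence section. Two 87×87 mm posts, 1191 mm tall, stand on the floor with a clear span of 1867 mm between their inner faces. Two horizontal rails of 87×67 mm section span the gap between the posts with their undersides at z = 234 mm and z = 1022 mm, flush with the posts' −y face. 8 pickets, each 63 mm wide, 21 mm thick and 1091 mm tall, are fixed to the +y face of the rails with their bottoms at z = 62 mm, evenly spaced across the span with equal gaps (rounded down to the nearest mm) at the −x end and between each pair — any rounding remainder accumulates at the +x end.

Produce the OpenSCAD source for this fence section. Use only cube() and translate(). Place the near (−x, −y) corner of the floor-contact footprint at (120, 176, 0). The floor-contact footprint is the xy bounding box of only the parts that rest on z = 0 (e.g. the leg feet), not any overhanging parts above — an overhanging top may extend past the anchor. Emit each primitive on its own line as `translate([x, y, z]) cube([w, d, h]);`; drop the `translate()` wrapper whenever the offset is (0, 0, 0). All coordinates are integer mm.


translate([120, 176, 0]) cube([87, 87, 1191]);
translate([2074, 176, 0]) cube([87, 87, 1191]);
translate([207, 176, 234]) cube([1867, 87, 67]);
translate([207, 176, 1022]) cube([1867, 87, 67]);
translate([358, 263, 62]) cube([63, 21, 1091]);
translate([572, 263, 62]) cube([63, 21, 1091]);
translate([786, 263, 62]) cube([63, 21, 1091]);
translate([1000, 263, 62]) cube([63, 21, 1091]);
translate([1214, 263, 62]) cube([63, 21, 1091]);
translate([1428, 263, 62]) cube([63, 21, 1091]);
translate([1642, 263, 62]) cube([63, 21, 1091]);
translate([1856, 263, 62]) cube([63, 21, 1091]);


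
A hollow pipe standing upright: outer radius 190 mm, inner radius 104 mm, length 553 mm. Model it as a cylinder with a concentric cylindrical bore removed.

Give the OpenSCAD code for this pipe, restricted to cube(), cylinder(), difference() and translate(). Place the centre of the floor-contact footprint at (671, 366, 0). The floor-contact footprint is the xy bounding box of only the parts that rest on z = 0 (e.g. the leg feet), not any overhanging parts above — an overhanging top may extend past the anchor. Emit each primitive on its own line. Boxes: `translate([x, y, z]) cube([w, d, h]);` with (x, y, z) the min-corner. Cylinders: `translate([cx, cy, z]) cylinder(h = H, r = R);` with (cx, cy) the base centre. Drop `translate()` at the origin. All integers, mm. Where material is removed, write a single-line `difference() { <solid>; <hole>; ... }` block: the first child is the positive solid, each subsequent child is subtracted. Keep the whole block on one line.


difference() { translate([671, 366, 0]) cylinder(h = 553, r = 190); translate([671, 366, 0]) cylinder(h = 553, r = 104); }


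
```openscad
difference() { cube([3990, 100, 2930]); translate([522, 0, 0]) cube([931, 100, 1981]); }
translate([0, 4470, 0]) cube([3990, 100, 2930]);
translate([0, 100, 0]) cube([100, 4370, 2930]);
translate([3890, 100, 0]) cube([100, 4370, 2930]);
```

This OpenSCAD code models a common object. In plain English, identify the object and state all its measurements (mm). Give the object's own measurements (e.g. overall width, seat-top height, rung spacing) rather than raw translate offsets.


A single room: four walls, each 2930 mm tall and 100 mm thick, enclosing an outside footprint 3990×4570 mm (x × y), no floor or roof. The front and back walls (−y and +y sides) run the full x-width; the side walls fit between their inner faces. A door opening 931 mm wide and 1981 mm tall is cut through the front wall from the floor up, its −x edge 522 mm from the wall's −x end.


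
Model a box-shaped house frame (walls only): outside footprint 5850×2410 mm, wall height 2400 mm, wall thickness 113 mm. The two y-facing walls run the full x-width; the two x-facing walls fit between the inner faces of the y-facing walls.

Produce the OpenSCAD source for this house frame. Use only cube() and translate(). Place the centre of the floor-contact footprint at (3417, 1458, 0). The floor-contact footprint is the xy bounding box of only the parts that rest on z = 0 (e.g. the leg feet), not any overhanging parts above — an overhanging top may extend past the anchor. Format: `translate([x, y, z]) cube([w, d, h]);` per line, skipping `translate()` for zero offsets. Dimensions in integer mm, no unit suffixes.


translate([492, 253, 0]) cube([5850, 113, 2400]);
translate([492, 2550, 0]) cube([5850, 113, 2400]);
translate([492, 366, 0]) cube([113, 2184, 2400]);
translate([6229, 366, 0]) cube([113, 2184, 2400]);


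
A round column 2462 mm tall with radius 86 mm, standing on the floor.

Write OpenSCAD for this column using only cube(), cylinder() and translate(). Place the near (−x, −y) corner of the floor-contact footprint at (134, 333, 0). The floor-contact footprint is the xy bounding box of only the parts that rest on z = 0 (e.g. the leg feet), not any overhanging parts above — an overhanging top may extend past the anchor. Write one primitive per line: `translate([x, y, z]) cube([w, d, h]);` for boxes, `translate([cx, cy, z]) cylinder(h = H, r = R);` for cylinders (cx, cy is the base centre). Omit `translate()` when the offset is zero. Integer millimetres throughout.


translate([220, 419, 0]) cylinder(h = 2462, r = 86);


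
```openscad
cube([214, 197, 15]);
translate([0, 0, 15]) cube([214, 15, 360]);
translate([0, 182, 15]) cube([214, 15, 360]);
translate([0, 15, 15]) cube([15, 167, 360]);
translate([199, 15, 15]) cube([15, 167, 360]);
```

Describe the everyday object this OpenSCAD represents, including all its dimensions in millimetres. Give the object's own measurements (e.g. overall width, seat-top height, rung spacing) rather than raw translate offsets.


An open-topped rectangular box: outside dimensions 214×197×375 mm, with a uniform wall and base thickness of 15 mm. The base is a full 214×197 slab on the floor; four walls sit on top of the base. The front and back walls (the −y and +y sides) span the full width; the two side walls fit between them.


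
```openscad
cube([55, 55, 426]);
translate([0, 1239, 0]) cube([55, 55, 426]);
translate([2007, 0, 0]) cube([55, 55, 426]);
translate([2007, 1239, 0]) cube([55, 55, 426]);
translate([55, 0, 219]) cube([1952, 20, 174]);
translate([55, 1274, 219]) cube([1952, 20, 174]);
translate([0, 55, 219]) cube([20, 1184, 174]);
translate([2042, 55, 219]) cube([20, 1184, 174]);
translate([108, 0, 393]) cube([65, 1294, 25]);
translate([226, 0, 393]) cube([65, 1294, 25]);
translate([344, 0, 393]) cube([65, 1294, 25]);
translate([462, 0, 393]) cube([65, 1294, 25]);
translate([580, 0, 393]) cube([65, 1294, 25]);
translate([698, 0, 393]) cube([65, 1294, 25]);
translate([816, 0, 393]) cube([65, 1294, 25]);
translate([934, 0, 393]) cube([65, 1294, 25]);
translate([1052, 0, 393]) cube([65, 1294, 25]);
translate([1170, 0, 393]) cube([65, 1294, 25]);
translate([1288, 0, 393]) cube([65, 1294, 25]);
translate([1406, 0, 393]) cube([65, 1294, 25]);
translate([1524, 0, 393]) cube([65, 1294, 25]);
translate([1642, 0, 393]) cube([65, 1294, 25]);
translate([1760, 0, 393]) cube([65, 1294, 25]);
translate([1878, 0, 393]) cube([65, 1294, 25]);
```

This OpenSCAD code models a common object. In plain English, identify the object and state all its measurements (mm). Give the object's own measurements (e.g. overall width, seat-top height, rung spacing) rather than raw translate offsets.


A bed frame 2062 mm long (x) by 1294 mm wide (y). Four 55×55 mm corner posts, 426 mm tall, at the corners of the footprint. Four rails of 20 mm thickness and 174 mm height run between adjacent posts with their undersides at z = 219 mm, their outer faces flush with the outside of the frame (the two x-running rails run between the posts' inner faces; the two y-running rails run between the posts' inner faces). 16 slats, each 65 mm wide (x) and 25 mm thick, lie across the top of the two x-running rails, running the full 1294 mm width of the frame in y; along x they sit between the end posts with a 53 mm gap after the −x posts and between neighbouring slats, leaving 64 mm before the +x posts.


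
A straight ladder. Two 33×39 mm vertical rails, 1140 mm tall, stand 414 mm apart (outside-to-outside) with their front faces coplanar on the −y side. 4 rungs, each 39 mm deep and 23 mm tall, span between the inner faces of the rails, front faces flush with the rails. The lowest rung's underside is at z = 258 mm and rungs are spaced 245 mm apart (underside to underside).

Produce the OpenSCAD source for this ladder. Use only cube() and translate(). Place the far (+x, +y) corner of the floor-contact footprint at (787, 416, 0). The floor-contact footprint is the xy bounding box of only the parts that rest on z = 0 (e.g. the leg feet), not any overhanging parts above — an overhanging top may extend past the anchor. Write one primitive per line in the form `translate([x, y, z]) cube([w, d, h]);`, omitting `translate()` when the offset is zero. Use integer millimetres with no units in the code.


// rung span = 414 - 2*33 = 348
// rung[k] z = 258 + k*245
translate([373, 377, 0]) cube([33, 39, 1140]);
translate([754, 377, 0]) cube([33, 39, 1140]);
translate([406, 377, 258]) cube([348, 39, 23]);
translate([406, 377, 503]) cube([348, 39, 23]);
translate([406, 377, 748]) cube([348, 39, 23]);
translate([406, 377, 993]) cube([348, 39, 23]);


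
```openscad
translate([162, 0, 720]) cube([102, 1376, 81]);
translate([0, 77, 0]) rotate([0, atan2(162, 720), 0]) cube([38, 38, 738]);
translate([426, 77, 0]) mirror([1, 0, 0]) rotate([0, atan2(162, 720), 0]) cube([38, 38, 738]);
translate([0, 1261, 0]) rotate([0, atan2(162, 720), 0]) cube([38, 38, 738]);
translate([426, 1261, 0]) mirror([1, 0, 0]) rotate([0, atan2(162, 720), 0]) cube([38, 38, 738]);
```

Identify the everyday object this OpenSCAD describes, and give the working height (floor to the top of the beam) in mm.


A sawhorse. The overall height is 801 mm.

A beam across two mirrored pairs of raked legs — a sawhorse. The beam's underside is at z = 720 (matching the legs' vertical rise in atan2(162, 720)) and the beam is 81 mm tall, so its top is at 720 + 81 = 801 mm. The raked legs top out at the beam's underside, so that is the highest point.


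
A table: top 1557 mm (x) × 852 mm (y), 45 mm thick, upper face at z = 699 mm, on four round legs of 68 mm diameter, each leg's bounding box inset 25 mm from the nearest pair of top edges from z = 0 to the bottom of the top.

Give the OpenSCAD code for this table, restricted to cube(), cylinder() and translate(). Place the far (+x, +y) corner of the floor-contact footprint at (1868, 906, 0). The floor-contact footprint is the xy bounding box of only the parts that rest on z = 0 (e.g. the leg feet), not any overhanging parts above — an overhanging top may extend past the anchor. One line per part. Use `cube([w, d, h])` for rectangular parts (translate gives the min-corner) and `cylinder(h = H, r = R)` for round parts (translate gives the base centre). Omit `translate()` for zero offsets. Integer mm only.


// leg_h = 699 - 45 = 654
translate([336, 79, 654]) cube([1557, 852, 45]);
translate([395, 138, 0]) cylinder(h = 654, r = 34);
translate([1834, 138, 0]) cylinder(h = 654, r = 34);
translate([395, 872, 0]) cylinder(h = 654, r = 34);
translate([1834, 872, 0]) cylinder(h = 654, r = 34);


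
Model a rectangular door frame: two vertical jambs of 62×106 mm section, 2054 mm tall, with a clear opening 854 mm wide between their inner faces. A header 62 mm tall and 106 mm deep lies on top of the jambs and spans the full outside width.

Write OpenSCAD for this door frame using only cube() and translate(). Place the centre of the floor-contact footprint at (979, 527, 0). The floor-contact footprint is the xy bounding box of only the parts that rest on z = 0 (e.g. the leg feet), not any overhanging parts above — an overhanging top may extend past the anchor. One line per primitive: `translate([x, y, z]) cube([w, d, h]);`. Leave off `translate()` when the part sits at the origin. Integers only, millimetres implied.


translate([490, 474, 0]) cube([62, 106, 2054]);
translate([1406, 474, 0]) cube([62, 106, 2054]);
translate([490, 474, 2054]) cube([978, 106, 62]);


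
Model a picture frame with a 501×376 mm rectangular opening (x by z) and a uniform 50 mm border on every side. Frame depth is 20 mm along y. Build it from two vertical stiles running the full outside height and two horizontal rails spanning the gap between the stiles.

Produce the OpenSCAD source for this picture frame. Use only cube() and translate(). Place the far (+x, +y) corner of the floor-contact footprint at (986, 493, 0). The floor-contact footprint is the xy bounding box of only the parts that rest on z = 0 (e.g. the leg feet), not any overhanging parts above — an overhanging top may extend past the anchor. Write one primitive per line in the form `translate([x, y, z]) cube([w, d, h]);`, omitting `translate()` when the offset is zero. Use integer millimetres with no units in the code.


translate([385, 473, 0]) cube([50, 20, 476]);
translate([936, 473, 0]) cube([50, 20, 476]);
translate([435, 473, 0]) cube([501, 20, 50]);
translate([435, 473, 426]) cube([501, 20, 50]);


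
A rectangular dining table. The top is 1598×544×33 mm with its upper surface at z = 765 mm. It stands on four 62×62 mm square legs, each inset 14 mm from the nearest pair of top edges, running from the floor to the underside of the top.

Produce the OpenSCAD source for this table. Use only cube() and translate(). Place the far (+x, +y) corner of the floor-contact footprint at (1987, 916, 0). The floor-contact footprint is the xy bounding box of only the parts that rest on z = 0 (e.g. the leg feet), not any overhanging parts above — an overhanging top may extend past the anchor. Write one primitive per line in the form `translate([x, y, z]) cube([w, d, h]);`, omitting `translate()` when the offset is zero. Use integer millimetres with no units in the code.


translate([403, 386, 732]) cube([1598, 544, 33]);
translate([417, 400, 0]) cube([62, 62, 732]);
translate([1925, 400, 0]) cube([62, 62, 732]);
translate([417, 854, 0]) cube([62, 62, 732]);
translate([1925, 854, 0]) cube([62, 62, 732]);


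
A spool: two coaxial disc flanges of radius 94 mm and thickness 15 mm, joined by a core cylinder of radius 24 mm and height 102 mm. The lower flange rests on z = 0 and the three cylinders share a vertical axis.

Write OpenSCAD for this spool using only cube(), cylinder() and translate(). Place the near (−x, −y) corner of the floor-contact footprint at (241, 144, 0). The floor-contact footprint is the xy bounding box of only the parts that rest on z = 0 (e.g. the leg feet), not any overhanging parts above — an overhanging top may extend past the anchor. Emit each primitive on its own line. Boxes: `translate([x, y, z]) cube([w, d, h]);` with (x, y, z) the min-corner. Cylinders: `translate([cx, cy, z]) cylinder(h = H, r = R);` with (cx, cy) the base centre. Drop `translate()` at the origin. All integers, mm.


translate([335, 238, 0]) cylinder(h = 15, r = 94);
translate([335, 238, 15]) cylinder(h = 102, r = 24);
translate([335, 238, 117]) cylinder(h = 15, r = 94);


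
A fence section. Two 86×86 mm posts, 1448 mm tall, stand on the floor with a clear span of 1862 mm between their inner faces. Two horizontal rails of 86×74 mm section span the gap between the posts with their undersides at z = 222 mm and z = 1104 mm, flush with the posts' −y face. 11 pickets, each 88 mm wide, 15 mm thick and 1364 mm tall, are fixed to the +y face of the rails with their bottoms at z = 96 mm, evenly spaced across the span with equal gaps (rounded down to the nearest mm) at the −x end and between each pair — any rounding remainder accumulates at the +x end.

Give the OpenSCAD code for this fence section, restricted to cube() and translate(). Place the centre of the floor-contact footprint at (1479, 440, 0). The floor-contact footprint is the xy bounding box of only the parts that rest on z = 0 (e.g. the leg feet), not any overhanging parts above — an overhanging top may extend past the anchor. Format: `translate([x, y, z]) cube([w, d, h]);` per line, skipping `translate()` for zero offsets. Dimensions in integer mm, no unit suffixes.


translate([462, 397, 0]) cube([86, 86, 1448]);
translate([2410, 397, 0]) cube([86, 86, 1448]);
translate([548, 397, 222]) cube([1862, 86, 74]);
translate([548, 397, 1104]) cube([1862, 86, 74]);
translate([622, 483, 96]) cube([88, 15, 1364]);
translate([784, 483, 96]) cube([88, 15, 1364]);
translate([946, 483, 96]) cube([88, 15, 1364]);
translate([1108, 483, 96]) cube([88, 15, 1364]);
translate([1270, 483, 96]) cube([88, 15, 1364]);
translate([1432, 483, 96]) cube([88, 15, 1364]);
translate([1594, 483, 96]) cube([88, 15, 1364]);
translate([1756, 483, 96]) cube([88, 15, 1364]);
translate([1918, 483, 96]) cube([88, 15, 1364]);
translate([2080, 483, 96]) cube([88, 15, 1364]);
translate([2242, 483, 96]) cube([88, 15, 1364]);
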